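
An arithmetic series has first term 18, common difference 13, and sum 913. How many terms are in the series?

Using S = n/2 × [2a + (n-1)d]
913 = n/2 × [2(18) + (n-1)(13)]
913 = n/2 × [36 + 13n - 13]
1826 = n × [23 + 13n]
13n² + (23)n - 1826 = 0
Discriminant: Δ = (23)² - 4(13)(-1826) = 529 + 94952 = 95481
√Δ = 309
n = [-(23) + √Δ] / (2·13) = (-23 + 309) / 26 = 286 / 26 = 11
(The negative root is discarded since n must be a positive integer.)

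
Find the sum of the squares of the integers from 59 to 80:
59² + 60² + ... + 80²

Use ∑_{k=1}^{n} k² = n(n+1)(2n+1)/6, then subtract the first 58 terms.
∑_{k=1}^{80} k² = 80×81×161/6 = 173880
∑_{k=1}^{58} k² = 58×59×117/6 = 66729
∑_{k=59}^{80} k² = 173880 - 66729 = 107151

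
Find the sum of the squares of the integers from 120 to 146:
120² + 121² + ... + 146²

Use ∑_{k=1}^{n} k² = n(n+1)(2n+1)/6, then subtract the first 119 terms.
∑_{k=1}^{146} k² = 146×147×293/6 = 1048061
∑_{k=1}^{119} k² = 119×120×239/6 = 568820
∑_{k=120}^{146} k² = 1048061 - 568820 = 479241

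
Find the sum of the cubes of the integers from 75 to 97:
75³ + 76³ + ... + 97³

Use ∑_{k=1}^{n} k³ = [n(n+1)/2]², then subtract the first 74 terms.
∑_{k=1}^{97} k³ = [97×98/2]² = 4753² = 22591009
∑_{k=1}^{74} k³ = [74×75/2]² = 2775² = 7700625
∑_{k=75}^{97} k³ = 22591009 - 7700625 = 14890384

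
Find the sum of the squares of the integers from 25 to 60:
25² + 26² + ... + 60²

Use ∑_{k=1}^{n} k² = n(n+1)(2n+1)/6, then subtract the first 24 terms.
∑_{k=1}^{60} k² = 60×61×121/6 = 73810
∑_{k=1}^{24} k² = 24×25×49/6 = 4900
∑_{k=25}^{60} k² = 73810 - 4900 = 68910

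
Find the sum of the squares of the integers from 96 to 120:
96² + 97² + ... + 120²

Use ∑_{k=1}^{n} k² = n(n+1)(2n+1)/6, then subtract the first 95 terms.
∑_{k=1}^{120} k² = 120×121×241/6 = 583220
∑_{k=1}^{95} k² = 95×96×191/6 = 290320
∑_{k=96}^{120} k² = 583220 - 290320 = 292900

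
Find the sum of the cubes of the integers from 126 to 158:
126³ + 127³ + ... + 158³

Use ∑_{k=1}^{n} k³ = [n(n+1)/2]², then subtract the first 125 terms.
∑_{k=1}^{158} k³ = [158×159/2]² = 12561² = 157778721
∑_{k=1}^{125} k³ = [125×126/2]² = 7875² = 62015625
∑_{k=126}^{158} k³ = 157778721 - 62015625 = 95763096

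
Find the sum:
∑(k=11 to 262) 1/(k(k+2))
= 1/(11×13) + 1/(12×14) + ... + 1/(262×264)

Partial fractions: 1/(k(k+2)) = (1/2)[1/k - 1/(k+2)]
Telescoping leaves the first two and last two terms:
= (1/2)[1/11 + 1/12 - 1/263 - 1/264]
= 3857/46288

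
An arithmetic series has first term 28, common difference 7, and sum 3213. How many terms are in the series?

Using S = n/2 × [2a + (n-1)d]
3213 = n/2 × [2(28) + (n-1)(7)]
3213 = n/2 × [56 + 7n - 7]
6426 = n × [49 + 7n]
7n² + (49)n - 6426 = 0
Discriminant: Δ = (49)² - 4(7)(-6426) = 2401 + 179928 = 182329
√Δ = 427
n = [-(49) + √Δ] / (2·7) = (-49 + 427) / 14 = 378 / 14 = 27
(The negative root is discarded since n must be a positive integer.)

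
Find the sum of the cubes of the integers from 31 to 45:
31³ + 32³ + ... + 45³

Use ∑_{k=1}^{n} k³ = [n(n+1)/2]², then subtract the first 30 terms.
∑_{k=1}^{45} k³ = [45×46/2]² = 1035² = 1071225
∑_{k=1}^{30} k³ = [30×31/2]² = 465² = 216225
∑_{k=31}^{45} k³ = 1071225 - 216225 = 855000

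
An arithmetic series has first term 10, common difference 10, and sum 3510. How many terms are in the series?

Using S = n/2 × [2a + (n-1)d]
3510 = n/2 × [2(10) + (n-1)(10)]
3510 = n/2 × [20 + 10n - 10]
7020 = n × [10 + 10n]
10n² + (10)n - 7020 = 0
Discriminant: Δ = (10)² - 4(10)(-7020) = 100 + 280800 = 280900
√Δ = 530
n = [-(10) + √Δ] / (2·10) = (-10 + 530) / 20 = 520 / 20 = 26
(The negative root is discarded since n must be a positive integer.)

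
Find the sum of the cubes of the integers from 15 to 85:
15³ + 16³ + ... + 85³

Use ∑_{k=1}^{n} k³ = [n(n+1)/2]², then subtract the first 14 terms.
∑_{k=1}^{85} k³ = [85×86/2]² = 3655² = 13359025
∑_{k=1}^{14} k³ = [14×15/2]² = 105² = 11025
∑_{k=15}^{85} k³ = 13359025 - 11025 = 13348000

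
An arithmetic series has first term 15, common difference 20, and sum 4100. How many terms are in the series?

Using S = n/2 × [2a + (n-1)d]
4100 = n/2 × [2(15) + (n-1)(20)]
4100 = n/2 × [30 + 20n - 20]
8200 = n × [10 + 20n]
20n² + (10)n - 8200 = 0
Discriminant: Δ = (10)² - 4(20)(-8200) = 100 + 656000 = 656100
√Δ = 810
n = [-(10) + √Δ] / (2·20) = (-10 + 810) / 40 = 800 / 40 = 20
(The negative root is discarded since n must be a positive integer.)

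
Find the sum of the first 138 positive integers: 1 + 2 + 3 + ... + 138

Formula: ∑k = n(n+1)/2
= 138×139/2
= 19182/2
= 9591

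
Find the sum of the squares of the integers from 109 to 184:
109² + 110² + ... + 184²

Use ∑_{k=1}^{n} k² = n(n+1)(2n+1)/6, then subtract the first 108 terms.
∑_{k=1}^{184} k² = 184×185×369/6 = 2093460
∑_{k=1}^{108} k² = 108×109×217/6 = 425754
∑_{k=109}^{184} k² = 2093460 - 425754 = 1667706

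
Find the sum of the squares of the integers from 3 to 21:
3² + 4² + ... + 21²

Use ∑_{k=1}^{n} k² = n(n+1)(2n+1)/6, then subtract the first 2 terms.
∑_{k=1}^{21} k² = 21×22×43/6 = 3311
∑_{k=1}^{2} k² = 2×3×5/6 = 5
∑_{k=3}^{21} k² = 3311 - 5 = 3306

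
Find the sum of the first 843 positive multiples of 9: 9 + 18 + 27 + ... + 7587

Factor out 9: = 9(1 + 2 + ... + 843) = 9 × n(n+1)/2
= 9 × 843×844/2
= 9 × 355746
= 3201714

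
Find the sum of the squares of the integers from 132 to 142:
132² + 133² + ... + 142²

Use ∑_{k=1}^{n} k² = n(n+1)(2n+1)/6, then subtract the first 131 terms.
∑_{k=1}^{142} k² = 142×143×285/6 = 964535
∑_{k=1}^{131} k² = 131×132×263/6 = 757966
∑_{k=132}^{142} k² = 964535 - 757966 = 206569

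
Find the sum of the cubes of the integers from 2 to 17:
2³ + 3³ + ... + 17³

Use ∑_{k=1}^{n} k³ = [n(n+1)/2]², then subtract the first 1 terms.
∑_{k=1}^{17} k³ = [17×18/2]² = 153² = 23409
∑_{k=1}^{1} k³ = [1×2/2]² = 1² = 1
∑_{k=2}^{17} k³ = 23409 - 1 = 23408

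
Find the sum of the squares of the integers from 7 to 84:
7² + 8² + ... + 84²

Use ∑_{k=1}^{n} k² = n(n+1)(2n+1)/6, then subtract the first 6 terms.
∑_{k=1}^{84} k² = 84×85×169/6 = 201110
∑_{k=1}^{6} k² = 6×7×13/6 = 91
∑_{k=7}^{84} k² = 201110 - 91 = 201019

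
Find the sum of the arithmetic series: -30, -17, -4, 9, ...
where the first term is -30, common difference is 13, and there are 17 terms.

Sₙ = n/2 × (first + last)
Last term = a + (n-1)d = -30 + (17-1)×13 = 178
S_17 = 17/2 × (-30 + 178)
S_17 = 17/2 × 148 = 1258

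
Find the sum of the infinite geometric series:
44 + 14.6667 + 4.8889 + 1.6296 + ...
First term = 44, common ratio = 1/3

For |r| < 1, S = a / (1 - r)
S = 44 / (1 - (1/3))
S = 44 / (2/3)
S = 66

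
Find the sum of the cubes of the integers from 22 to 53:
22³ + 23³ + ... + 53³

Use ∑_{k=1}^{n} k³ = [n(n+1)/2]², then subtract the first 21 terms.
∑_{k=1}^{53} k³ = [53×54/2]² = 1431² = 2047761
∑_{k=1}^{21} k³ = [21×22/2]² = 231² = 53361
∑_{k=22}^{53} k³ = 2047761 - 53361 = 1994400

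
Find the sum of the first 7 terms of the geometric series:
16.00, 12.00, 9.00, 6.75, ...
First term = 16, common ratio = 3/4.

Sₙ = a(1 - rⁿ) / (1 - r)
S_7 = 16(1 - (3/4)^7) / (1 - (3/4))
S_7 = 16(1 - (2187/16384)) / (1/4)
S_7 = 14197/256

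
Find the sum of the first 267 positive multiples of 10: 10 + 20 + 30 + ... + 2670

Factor out 10: = 10(1 + 2 + ... + 267) = 10 × n(n+1)/2
= 10 × 267×268/2
= 10 × 35778
= 357780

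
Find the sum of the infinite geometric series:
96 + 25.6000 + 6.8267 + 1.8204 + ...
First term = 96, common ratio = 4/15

For |r| < 1, S = a / (1 - r)
S = 96 / (1 - (4/15))
S = 96 / (11/15)
S = 1440/11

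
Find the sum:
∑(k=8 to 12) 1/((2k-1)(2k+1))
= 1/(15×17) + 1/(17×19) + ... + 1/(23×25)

Partial fractions: 1/((2k-1)(2k+1)) = (1/2)[1/(2k-1) - 1/(2k+1)]
The series telescopes:
= (1/2)[1/15 - 1/25]
= 1/75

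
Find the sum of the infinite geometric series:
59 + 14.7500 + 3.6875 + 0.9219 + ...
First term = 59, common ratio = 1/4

For |r| < 1, S = a / (1 - r)
S = 59 / (1 - (1/4))
S = 59 / (3/4)
S = 236/3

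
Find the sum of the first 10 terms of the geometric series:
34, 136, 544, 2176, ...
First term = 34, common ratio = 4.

Sₙ = a(1 - rⁿ) / (1 - r)
S_10 = 34(1 - 4^10) / (1 - 4)
S_10 = 34(1 - 1048576) / (-3)
S_10 = 11883850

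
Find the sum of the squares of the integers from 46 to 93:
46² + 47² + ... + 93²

Use ∑_{k=1}^{n} k² = n(n+1)(2n+1)/6, then subtract the first 45 terms.
∑_{k=1}^{93} k² = 93×94×187/6 = 272459
∑_{k=1}^{45} k² = 45×46×91/6 = 31395
∑_{k=46}^{93} k² = 272459 - 31395 = 241064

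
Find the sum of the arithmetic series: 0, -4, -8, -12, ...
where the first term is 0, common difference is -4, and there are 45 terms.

Sₙ = n/2 × (first + last)
Last term = a + (n-1)d = 0 + (45-1)×(-4) = -176
S_45 = 45/2 × (0 + (-176))
S_45 = 45/2 × (-176) = -3960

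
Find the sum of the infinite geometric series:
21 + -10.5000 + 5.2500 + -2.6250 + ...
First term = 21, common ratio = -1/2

For |r| < 1, S = a / (1 - r)
S = 21 / (1 - (-1/2))
S = 21 / (3/2)
S = 14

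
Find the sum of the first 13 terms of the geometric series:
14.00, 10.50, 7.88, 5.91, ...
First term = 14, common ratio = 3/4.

Sₙ = a(1 - rⁿ) / (1 - r)
S_13 = 14(1 - (3/4)^13) / (1 - (3/4))
S_13 = 14(1 - (1594323/67108864)) / (1/4)
S_13 = 458601787/8388608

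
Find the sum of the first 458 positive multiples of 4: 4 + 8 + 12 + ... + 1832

Factor out 4: = 4(1 + 2 + ... + 458) = 4 × n(n+1)/2
= 4 × 458×459/2
= 4 × 105111
= 420444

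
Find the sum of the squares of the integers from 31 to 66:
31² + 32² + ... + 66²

Use ∑_{k=1}^{n} k² = n(n+1)(2n+1)/6, then subtract the first 30 terms.
∑_{k=1}^{66} k² = 66×67×133/6 = 98021
∑_{k=1}^{30} k² = 30×31×61/6 = 9455
∑_{k=31}^{66} k² = 98021 - 9455 = 88566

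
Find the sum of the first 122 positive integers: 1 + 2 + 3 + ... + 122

Formula: ∑k = n(n+1)/2
= 122×123/2
= 15006/2
= 7503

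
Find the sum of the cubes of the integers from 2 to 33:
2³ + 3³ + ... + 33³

Use ∑_{k=1}^{n} k³ = [n(n+1)/2]², then subtract the first 1 terms.
∑_{k=1}^{33} k³ = [33×34/2]² = 561² = 314721
∑_{k=1}^{1} k³ = [1×2/2]² = 1² = 1
∑_{k=2}^{33} k³ = 314721 - 1 = 314720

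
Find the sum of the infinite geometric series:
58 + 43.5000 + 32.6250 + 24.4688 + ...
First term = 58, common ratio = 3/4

For |r| < 1, S = a / (1 - r)
S = 58 / (1 - (3/4))
S = 58 / (1/4)
S = 232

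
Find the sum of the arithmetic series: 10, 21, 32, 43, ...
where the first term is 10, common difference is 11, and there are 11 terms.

Sₙ = n/2 × (first + last)
Last term = a + (n-1)d = 10 + (11-1)×11 = 120
S_11 = 11/2 × (10 + 120)
S_11 = 11/2 × 130 = 715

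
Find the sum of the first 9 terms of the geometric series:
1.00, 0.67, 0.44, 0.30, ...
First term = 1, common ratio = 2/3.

Sₙ = a(1 - rⁿ) / (1 - r)
S_9 = 1(1 - (2/3)^9) / (1 - (2/3))
S_9 = 1(1 - (512/19683)) / (1/3)
S_9 = 19171/6561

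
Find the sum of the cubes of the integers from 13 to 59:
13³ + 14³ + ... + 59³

Use ∑_{k=1}^{n} k³ = [n(n+1)/2]², then subtract the first 12 terms.
∑_{k=1}^{59} k³ = [59×60/2]² = 1770² = 3132900
∑_{k=1}^{12} k³ = [12×13/2]² = 78² = 6084
∑_{k=13}^{59} k³ = 3132900 - 6084 = 3126816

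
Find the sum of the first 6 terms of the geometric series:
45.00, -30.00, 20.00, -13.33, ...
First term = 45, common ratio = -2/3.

Sₙ = a(1 - rⁿ) / (1 - r)
S_6 = 45(1 - (-2/3)^6) / (1 - (-2/3))
S_6 = 45(1 - (64/729)) / (5/3)
S_6 = 665/27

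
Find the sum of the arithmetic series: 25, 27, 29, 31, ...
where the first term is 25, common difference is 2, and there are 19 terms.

Sₙ = n/2 × (first + last)
Last term = a + (n-1)d = 25 + (19-1)×2 = 61
S_19 = 19/2 × (25 + 61)
S_19 = 19/2 × 86 = 817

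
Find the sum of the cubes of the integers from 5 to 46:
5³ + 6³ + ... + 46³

Use ∑_{k=1}^{n} k³ = [n(n+1)/2]², then subtract the first 4 terms.
∑_{k=1}^{46} k³ = [46×47/2]² = 1081² = 1168561
∑_{k=1}^{4} k³ = [4×5/2]² = 10² = 100
∑_{k=5}^{46} k³ = 1168561 - 100 = 1168461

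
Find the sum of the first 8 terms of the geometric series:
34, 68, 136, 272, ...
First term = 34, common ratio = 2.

Sₙ = a(1 - rⁿ) / (1 - r)
S_8 = 34(1 - 2^8) / (1 - 2)
S_8 = 34(1 - 256) / (-1)
S_8 = 8670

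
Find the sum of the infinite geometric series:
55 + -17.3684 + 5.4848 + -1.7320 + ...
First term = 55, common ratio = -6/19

For |r| < 1, S = a / (1 - r)
S = 55 / (1 - (-6/19))
S = 55 / (25/19)
S = 209/5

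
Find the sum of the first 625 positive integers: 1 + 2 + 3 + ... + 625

Formula: ∑k = n(n+1)/2
= 625×626/2
= 391250/2
= 195625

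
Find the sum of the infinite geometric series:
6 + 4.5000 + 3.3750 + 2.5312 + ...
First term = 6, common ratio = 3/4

For |r| < 1, S = a / (1 - r)
S = 6 / (1 - (3/4))
S = 6 / (1/4)
S = 24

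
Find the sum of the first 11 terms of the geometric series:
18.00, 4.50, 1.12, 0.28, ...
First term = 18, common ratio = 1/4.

Sₙ = a(1 - rⁿ) / (1 - r)
S_11 = 18(1 - (1/4)^11) / (1 - (1/4))
S_11 = 18(1 - (1/4194304)) / (3/4)
S_11 = 12582909/524288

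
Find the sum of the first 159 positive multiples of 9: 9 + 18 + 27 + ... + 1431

Factor out 9: = 9(1 + 2 + ... + 159) = 9 × n(n+1)/2
= 9 × 159×160/2
= 9 × 12720
= 114480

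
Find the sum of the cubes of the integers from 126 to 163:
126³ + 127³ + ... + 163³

Use ∑_{k=1}^{n} k³ = [n(n+1)/2]², then subtract the first 125 terms.
∑_{k=1}^{163} k³ = [163×164/2]² = 13366² = 178649956
∑_{k=1}^{125} k³ = [125×126/2]² = 7875² = 62015625
∑_{k=126}^{163} k³ = 178649956 - 62015625 = 116634331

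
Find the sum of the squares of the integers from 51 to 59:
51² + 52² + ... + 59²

Use ∑_{k=1}^{n} k² = n(n+1)(2n+1)/6, then subtract the first 50 terms.
∑_{k=1}^{59} k² = 59×60×119/6 = 70210
∑_{k=1}^{50} k² = 50×51×101/6 = 42925
∑_{k=51}^{59} k² = 70210 - 42925 = 27285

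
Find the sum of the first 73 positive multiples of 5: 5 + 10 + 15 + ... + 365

Factor out 5: = 5(1 + 2 + ... + 73) = 5 × n(n+1)/2
= 5 × 73×74/2
= 5 × 2701
= 13505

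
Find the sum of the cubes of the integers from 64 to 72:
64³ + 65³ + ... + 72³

Use ∑_{k=1}^{n} k³ = [n(n+1)/2]², then subtract the first 63 terms.
∑_{k=1}^{72} k³ = [72×73/2]² = 2628² = 6906384
∑_{k=1}^{63} k³ = [63×64/2]² = 2016² = 4064256
∑_{k=64}^{72} k³ = 6906384 - 4064256 = 2842128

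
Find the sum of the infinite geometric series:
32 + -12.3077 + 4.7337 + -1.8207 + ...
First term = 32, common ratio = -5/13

For |r| < 1, S = a / (1 - r)
S = 32 / (1 - (-5/13))
S = 32 / (18/13)
S = 208/9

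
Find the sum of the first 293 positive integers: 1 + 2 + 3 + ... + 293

Formula: ∑k = n(n+1)/2
= 293×294/2
= 86142/2
= 43071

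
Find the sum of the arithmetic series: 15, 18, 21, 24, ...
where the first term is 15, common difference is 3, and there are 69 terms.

Sₙ = n/2 × (first + last)
Last term = a + (n-1)d = 15 + (69-1)×3 = 219
S_69 = 69/2 × (15 + 219)
S_69 = 69/2 × 234 = 8073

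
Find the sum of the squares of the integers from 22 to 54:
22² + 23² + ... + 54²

Use ∑_{k=1}^{n} k² = n(n+1)(2n+1)/6, then subtract the first 21 terms.
∑_{k=1}^{54} k² = 54×55×109/6 = 53955
∑_{k=1}^{21} k² = 21×22×43/6 = 3311
∑_{k=22}^{54} k² = 53955 - 3311 = 50644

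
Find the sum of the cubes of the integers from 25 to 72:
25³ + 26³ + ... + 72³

Use ∑_{k=1}^{n} k³ = [n(n+1)/2]², then subtract the first 24 terms.
∑_{k=1}^{72} k³ = [72×73/2]² = 2628² = 6906384
∑_{k=1}^{24} k³ = [24×25/2]² = 300² = 90000
∑_{k=25}^{72} k³ = 6906384 - 90000 = 6816384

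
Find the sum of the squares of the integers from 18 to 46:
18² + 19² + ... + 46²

Use ∑_{k=1}^{n} k² = n(n+1)(2n+1)/6, then subtract the first 17 terms.
∑_{k=1}^{46} k² = 46×47×93/6 = 33511
∑_{k=1}^{17} k² = 17×18×35/6 = 1785
∑_{k=18}^{46} k² = 33511 - 1785 = 31726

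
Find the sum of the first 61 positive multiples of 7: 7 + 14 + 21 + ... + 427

Factor out 7: = 7(1 + 2 + ... + 61) = 7 × n(n+1)/2
= 7 × 61×62/2
= 7 × 1891
= 13237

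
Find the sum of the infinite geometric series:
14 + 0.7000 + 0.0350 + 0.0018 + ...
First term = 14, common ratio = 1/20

For |r| < 1, S = a / (1 - r)
S = 14 / (1 - (1/20))
S = 14 / (19/20)
S = 280/19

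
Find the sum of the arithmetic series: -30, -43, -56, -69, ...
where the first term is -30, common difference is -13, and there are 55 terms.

Sₙ = n/2 × (first + last)
Last term = a + (n-1)d = -30 + (55-1)×(-13) = -732
S_55 = 55/2 × (-30 + (-732))
S_55 = 55/2 × (-762) = -20955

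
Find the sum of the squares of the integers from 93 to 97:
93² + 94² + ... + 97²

Use ∑_{k=1}^{n} k² = n(n+1)(2n+1)/6, then subtract the first 92 terms.
∑_{k=1}^{97} k² = 97×98×195/6 = 308945
∑_{k=1}^{92} k² = 92×93×185/6 = 263810
∑_{k=93}^{97} k² = 308945 - 263810 = 45135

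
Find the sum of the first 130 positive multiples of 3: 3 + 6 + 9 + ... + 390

Factor out 3: = 3(1 + 2 + ... + 130) = 3 × n(n+1)/2
= 3 × 130×131/2
= 3 × 8515
= 25545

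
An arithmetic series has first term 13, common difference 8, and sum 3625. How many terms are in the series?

Using S = n/2 × [2a + (n-1)d]
3625 = n/2 × [2(13) + (n-1)(8)]
3625 = n/2 × [26 + 8n - 8]
7250 = n × [18 + 8n]
8n² + (18)n - 7250 = 0
Discriminant: Δ = (18)² - 4(8)(-7250) = 324 + 232000 = 232324
√Δ = 482
n = [-(18) + √Δ] / (2·8) = (-18 + 482) / 16 = 464 / 16 = 29
(The negative root is discarded since n must be a positive integer.)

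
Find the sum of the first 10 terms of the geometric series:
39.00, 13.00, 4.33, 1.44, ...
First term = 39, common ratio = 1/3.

Sₙ = a(1 - rⁿ) / (1 - r)
S_10 = 39(1 - (1/3)^10) / (1 - (1/3))
S_10 = 39(1 - (1/59049)) / (2/3)
S_10 = 383812/6561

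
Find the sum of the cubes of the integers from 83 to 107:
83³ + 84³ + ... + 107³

Use ∑_{k=1}^{n} k³ = [n(n+1)/2]², then subtract the first 82 terms.
∑_{k=1}^{107} k³ = [107×108/2]² = 5778² = 33385284
∑_{k=1}^{82} k³ = [82×83/2]² = 3403² = 11580409
∑_{k=83}^{107} k³ = 33385284 - 11580409 = 21804875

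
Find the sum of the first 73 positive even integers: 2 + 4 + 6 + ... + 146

Sum of first n even numbers = n(n+1)
= 73×74
= 5402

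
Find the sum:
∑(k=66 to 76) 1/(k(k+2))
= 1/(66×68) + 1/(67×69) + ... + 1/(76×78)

Partial fractions: 1/(k(k+2)) = (1/2)[1/k - 1/(k+2)]
Telescoping leaves the first two and last two terms:
= (1/2)[1/66 + 1/67 - 1/77 - 1/78]
= 859/402402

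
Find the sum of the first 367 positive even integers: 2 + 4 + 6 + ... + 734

Sum of first n even numbers = n(n+1)
= 367×368
= 135056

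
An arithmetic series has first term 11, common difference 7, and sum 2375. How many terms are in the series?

Using S = n/2 × [2a + (n-1)d]
2375 = n/2 × [2(11) + (n-1)(7)]
2375 = n/2 × [22 + 7n - 7]
4750 = n × [15 + 7n]
7n² + (15)n - 4750 = 0
Discriminant: Δ = (15)² - 4(7)(-4750) = 225 + 133000 = 133225
√Δ = 365
n = [-(15) + √Δ] / (2·7) = (-15 + 365) / 14 = 350 / 14 = 25
(The negative root is discarded since n must be a positive integer.)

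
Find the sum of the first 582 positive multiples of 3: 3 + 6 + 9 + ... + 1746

Factor out 3: = 3(1 + 2 + ... + 582) = 3 × n(n+1)/2
= 3 × 582×583/2
= 3 × 169653
= 508959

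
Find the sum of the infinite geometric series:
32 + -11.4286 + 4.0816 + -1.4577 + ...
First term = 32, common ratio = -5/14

For |r| < 1, S = a / (1 - r)
S = 32 / (1 - (-5/14))
S = 32 / (19/14)
S = 448/19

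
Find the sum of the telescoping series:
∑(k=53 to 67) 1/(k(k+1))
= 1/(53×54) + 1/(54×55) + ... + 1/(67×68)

Partial fractions: 1/(k(k+1)) = 1/k - 1/(k+1)
The series telescopes:
= (1/53 - 1/54) + (1/54 - 1/55) + ... + (1/67 - 1/68)
= 1/53 - 1/68
= 15/3604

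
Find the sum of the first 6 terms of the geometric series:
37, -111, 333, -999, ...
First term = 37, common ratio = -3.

Sₙ = a(1 - rⁿ) / (1 - r)
S_6 = 37(1 - (-3)^6) / (1 - (-3))
S_6 = 37(1 - 729) / (4)
S_6 = -6734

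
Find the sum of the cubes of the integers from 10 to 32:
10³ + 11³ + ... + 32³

Use ∑_{k=1}^{n} k³ = [n(n+1)/2]², then subtract the first 9 terms.
∑_{k=1}^{32} k³ = [32×33/2]² = 528² = 278784
∑_{k=1}^{9} k³ = [9×10/2]² = 45² = 2025
∑_{k=10}^{32} k³ = 278784 - 2025 = 276759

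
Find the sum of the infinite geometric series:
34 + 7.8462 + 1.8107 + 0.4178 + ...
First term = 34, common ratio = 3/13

For |r| < 1, S = a / (1 - r)
S = 34 / (1 - (3/13))
S = 34 / (10/13)
S = 221/5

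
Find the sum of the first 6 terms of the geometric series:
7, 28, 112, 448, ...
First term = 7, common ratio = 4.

Sₙ = a(1 - rⁿ) / (1 - r)
S_6 = 7(1 - 4^6) / (1 - 4)
S_6 = 7(1 - 4096) / (-3)
S_6 = 9555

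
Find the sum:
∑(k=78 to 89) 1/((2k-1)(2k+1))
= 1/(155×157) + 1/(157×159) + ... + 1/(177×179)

Partial fractions: 1/((2k-1)(2k+1)) = (1/2)[1/(2k-1) - 1/(2k+1)]
The series telescopes:
= (1/2)[1/155 - 1/179]
= 12/27745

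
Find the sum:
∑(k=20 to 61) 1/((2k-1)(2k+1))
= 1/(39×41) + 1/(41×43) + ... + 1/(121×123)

Partial fractions: 1/((2k-1)(2k+1)) = (1/2)[1/(2k-1) - 1/(2k+1)]
The series telescopes:
= (1/2)[1/39 - 1/123]
= 14/1599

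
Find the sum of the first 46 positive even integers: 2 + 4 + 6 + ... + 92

Sum of first n even numbers = n(n+1)
= 46×47
= 2162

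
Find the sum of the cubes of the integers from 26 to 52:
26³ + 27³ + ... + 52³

Use ∑_{k=1}^{n} k³ = [n(n+1)/2]², then subtract the first 25 terms.
∑_{k=1}^{52} k³ = [52×53/2]² = 1378² = 1898884
∑_{k=1}^{25} k³ = [25×26/2]² = 325² = 105625
∑_{k=26}^{52} k³ = 1898884 - 105625 = 1793259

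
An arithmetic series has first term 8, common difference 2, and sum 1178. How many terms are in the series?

Using S = n/2 × [2a + (n-1)d]
1178 = n/2 × [2(8) + (n-1)(2)]
1178 = n/2 × [16 + 2n - 2]
2356 = n × [14 + 2n]
2n² + (14)n - 2356 = 0
Discriminant: Δ = (14)² - 4(2)(-2356) = 196 + 18848 = 19044
√Δ = 138
n = [-(14) + √Δ] / (2·2) = (-14 + 138) / 4 = 124 / 4 = 31
(The negative root is discarded since n must be a positive integer.)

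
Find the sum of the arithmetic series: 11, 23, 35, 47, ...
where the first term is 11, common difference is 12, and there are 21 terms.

Sₙ = n/2 × (first + last)
Last term = a + (n-1)d = 11 + (21-1)×12 = 251
S_21 = 21/2 × (11 + 251)
S_21 = 21/2 × 262 = 2751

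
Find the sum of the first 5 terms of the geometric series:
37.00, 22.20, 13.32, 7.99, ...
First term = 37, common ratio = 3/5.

Sₙ = a(1 - rⁿ) / (1 - r)
S_5 = 37(1 - (3/5)^5) / (1 - (3/5))
S_5 = 37(1 - (243/3125)) / (2/5)
S_5 = 53317/625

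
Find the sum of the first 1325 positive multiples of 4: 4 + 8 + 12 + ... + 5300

Factor out 4: = 4(1 + 2 + ... + 1325) = 4 × n(n+1)/2
= 4 × 1325×1326/2
= 4 × 878475
= 3513900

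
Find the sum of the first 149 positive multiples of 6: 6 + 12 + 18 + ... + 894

Factor out 6: = 6(1 + 2 + ... + 149) = 6 × n(n+1)/2
= 6 × 149×150/2
= 6 × 11175
= 67050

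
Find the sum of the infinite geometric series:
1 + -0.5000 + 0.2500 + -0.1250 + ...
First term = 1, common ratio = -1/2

For |r| < 1, S = a / (1 - r)
S = 1 / (1 - (-1/2))
S = 1 / (3/2)
S = 2/3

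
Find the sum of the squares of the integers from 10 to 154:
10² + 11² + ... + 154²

Use ∑_{k=1}^{n} k² = n(n+1)(2n+1)/6, then subtract the first 9 terms.
∑_{k=1}^{154} k² = 154×155×309/6 = 1229305
∑_{k=1}^{9} k² = 9×10×19/6 = 285
∑_{k=10}^{154} k² = 1229305 - 285 = 1229020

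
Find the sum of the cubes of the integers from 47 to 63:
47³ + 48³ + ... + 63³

Use ∑_{k=1}^{n} k³ = [n(n+1)/2]², then subtract the first 46 terms.
∑_{k=1}^{63} k³ = [63×64/2]² = 2016² = 4064256
∑_{k=1}^{46} k³ = [46×47/2]² = 1081² = 1168561
∑_{k=47}^{63} k³ = 4064256 - 1168561 = 2895695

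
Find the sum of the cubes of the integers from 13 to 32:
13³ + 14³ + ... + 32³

Use ∑_{k=1}^{n} k³ = [n(n+1)/2]², then subtract the first 12 terms.
∑_{k=1}^{32} k³ = [32×33/2]² = 528² = 278784
∑_{k=1}^{12} k³ = [12×13/2]² = 78² = 6084
∑_{k=13}^{32} k³ = 278784 - 6084 = 272700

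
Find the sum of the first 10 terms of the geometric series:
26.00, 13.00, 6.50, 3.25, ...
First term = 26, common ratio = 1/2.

Sₙ = a(1 - rⁿ) / (1 - r)
S_10 = 26(1 - (1/2)^10) / (1 - (1/2))
S_10 = 26(1 - (1/1024)) / (1/2)
S_10 = 13299/256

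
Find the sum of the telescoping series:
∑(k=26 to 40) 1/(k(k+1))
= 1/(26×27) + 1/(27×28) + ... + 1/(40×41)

Partial fractions: 1/(k(k+1)) = 1/k - 1/(k+1)
The series telescopes:
= (1/26 - 1/27) + (1/27 - 1/28) + ... + (1/40 - 1/41)
= 1/26 - 1/41
= 15/1066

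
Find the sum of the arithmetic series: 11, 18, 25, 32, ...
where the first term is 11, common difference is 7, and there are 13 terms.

Sₙ = n/2 × (first + last)
Last term = a + (n-1)d = 11 + (13-1)×7 = 95
S_13 = 13/2 × (11 + 95)
S_13 = 13/2 × 106 = 689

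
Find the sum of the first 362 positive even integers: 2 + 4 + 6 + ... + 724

Sum of first n even numbers = n(n+1)
= 362×363
= 131406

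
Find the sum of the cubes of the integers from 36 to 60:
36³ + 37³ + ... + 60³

Use ∑_{k=1}^{n} k³ = [n(n+1)/2]², then subtract the first 35 terms.
∑_{k=1}^{60} k³ = [60×61/2]² = 1830² = 3348900
∑_{k=1}^{35} k³ = [35×36/2]² = 630² = 396900
∑_{k=36}^{60} k³ = 3348900 - 396900 = 2952000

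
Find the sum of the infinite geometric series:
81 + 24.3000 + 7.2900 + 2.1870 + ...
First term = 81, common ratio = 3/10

For |r| < 1, S = a / (1 - r)
S = 81 / (1 - (3/10))
S = 81 / (7/10)
S = 810/7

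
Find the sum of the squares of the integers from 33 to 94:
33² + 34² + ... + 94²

Use ∑_{k=1}^{n} k² = n(n+1)(2n+1)/6, then subtract the first 32 terms.
∑_{k=1}^{94} k² = 94×95×189/6 = 281295
∑_{k=1}^{32} k² = 32×33×65/6 = 11440
∑_{k=33}^{94} k² = 281295 - 11440 = 269855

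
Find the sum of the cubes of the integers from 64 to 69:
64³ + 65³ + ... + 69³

Use ∑_{k=1}^{n} k³ = [n(n+1)/2]², then subtract the first 63 terms.
∑_{k=1}^{69} k³ = [69×70/2]² = 2415² = 5832225
∑_{k=1}^{63} k³ = [63×64/2]² = 2016² = 4064256
∑_{k=64}^{69} k³ = 5832225 - 4064256 = 1767969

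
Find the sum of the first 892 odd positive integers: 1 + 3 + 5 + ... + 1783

Sum of first n odd numbers = n²
= 892²
= 795664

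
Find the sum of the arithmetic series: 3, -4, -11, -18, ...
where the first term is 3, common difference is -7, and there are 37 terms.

Sₙ = n/2 × (first + last)
Last term = a + (n-1)d = 3 + (37-1)×(-7) = -249
S_37 = 37/2 × (3 + (-249))
S_37 = 37/2 × (-246) = -4551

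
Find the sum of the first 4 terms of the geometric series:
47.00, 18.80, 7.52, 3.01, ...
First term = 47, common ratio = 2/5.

Sₙ = a(1 - rⁿ) / (1 - r)
S_4 = 47(1 - (2/5)^4) / (1 - (2/5))
S_4 = 47(1 - (16/625)) / (3/5)
S_4 = 9541/125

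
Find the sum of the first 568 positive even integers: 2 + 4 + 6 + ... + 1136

Sum of first n even numbers = n(n+1)
= 568×569
= 323192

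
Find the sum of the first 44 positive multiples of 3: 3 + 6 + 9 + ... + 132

Factor out 3: = 3(1 + 2 + ... + 44) = 3 × n(n+1)/2
= 3 × 44×45/2
= 3 × 990
= 2970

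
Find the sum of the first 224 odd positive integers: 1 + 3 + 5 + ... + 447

Sum of first n odd numbers = n²
= 224²
= 50176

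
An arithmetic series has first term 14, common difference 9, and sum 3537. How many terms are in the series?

Using S = n/2 × [2a + (n-1)d]
3537 = n/2 × [2(14) + (n-1)(9)]
3537 = n/2 × [28 + 9n - 9]
7074 = n × [19 + 9n]
9n² + (19)n - 7074 = 0
Discriminant: Δ = (19)² - 4(9)(-7074) = 361 + 254664 = 255025
√Δ = 505
n = [-(19) + √Δ] / (2·9) = (-19 + 505) / 18 = 486 / 18 = 27
(The negative root is discarded since n must be a positive integer.)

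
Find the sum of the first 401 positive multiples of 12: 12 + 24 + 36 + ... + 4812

Factor out 12: = 12(1 + 2 + ... + 401) = 12 × n(n+1)/2
= 12 × 401×402/2
= 12 × 80601
= 967212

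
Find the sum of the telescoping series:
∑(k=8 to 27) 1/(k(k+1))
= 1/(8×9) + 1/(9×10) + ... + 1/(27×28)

Partial fractions: 1/(k(k+1)) = 1/k - 1/(k+1)
The series telescopes:
= (1/8 - 1/9) + (1/9 - 1/10) + ... + (1/27 - 1/28)
= 1/8 - 1/28
= 5/56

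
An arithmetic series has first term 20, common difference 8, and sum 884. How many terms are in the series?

Using S = n/2 × [2a + (n-1)d]
884 = n/2 × [2(20) + (n-1)(8)]
884 = n/2 × [40 + 8n - 8]
1768 = n × [32 + 8n]
8n² + (32)n - 1768 = 0
Discriminant: Δ = (32)² - 4(8)(-1768) = 1024 + 56576 = 57600
√Δ = 240
n = [-(32) + √Δ] / (2·8) = (-32 + 240) / 16 = 208 / 16 = 13
(The negative root is discarded since n must be a positive integer.)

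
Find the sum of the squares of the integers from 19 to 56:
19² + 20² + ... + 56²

Use ∑_{k=1}^{n} k² = n(n+1)(2n+1)/6, then subtract the first 18 terms.
∑_{k=1}^{56} k² = 56×57×113/6 = 60116
∑_{k=1}^{18} k² = 18×19×37/6 = 2109
∑_{k=19}^{56} k² = 60116 - 2109 = 58007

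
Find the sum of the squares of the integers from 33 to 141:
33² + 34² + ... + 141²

Use ∑_{k=1}^{n} k² = n(n+1)(2n+1)/6, then subtract the first 32 terms.
∑_{k=1}^{141} k² = 141×142×283/6 = 944371
∑_{k=1}^{32} k² = 32×33×65/6 = 11440
∑_{k=33}^{141} k² = 944371 - 11440 = 932931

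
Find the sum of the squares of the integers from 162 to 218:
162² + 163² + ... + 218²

Use ∑_{k=1}^{n} k² = n(n+1)(2n+1)/6, then subtract the first 161 terms.
∑_{k=1}^{218} k² = 218×219×437/6 = 3477209
∑_{k=1}^{161} k² = 161×162×323/6 = 1404081
∑_{k=162}^{218} k² = 3477209 - 1404081 = 2073128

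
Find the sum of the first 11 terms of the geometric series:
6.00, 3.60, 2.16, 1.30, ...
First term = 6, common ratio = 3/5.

Sₙ = a(1 - rⁿ) / (1 - r)
S_11 = 6(1 - (3/5)^11) / (1 - (3/5))
S_11 = 6(1 - (177147/48828125)) / (2/5)
S_11 = 145952934/9765625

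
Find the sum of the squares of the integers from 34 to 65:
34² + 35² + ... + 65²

Use ∑_{k=1}^{n} k² = n(n+1)(2n+1)/6, then subtract the first 33 terms.
∑_{k=1}^{65} k² = 65×66×131/6 = 93665
∑_{k=1}^{33} k² = 33×34×67/6 = 12529
∑_{k=34}^{65} k² = 93665 - 12529 = 81136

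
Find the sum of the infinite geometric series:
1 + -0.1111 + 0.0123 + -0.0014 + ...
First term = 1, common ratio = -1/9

For |r| < 1, S = a / (1 - r)
S = 1 / (1 - (-1/9))
S = 1 / (10/9)
S = 9/10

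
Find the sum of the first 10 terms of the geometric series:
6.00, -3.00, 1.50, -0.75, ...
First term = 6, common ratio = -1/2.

Sₙ = a(1 - rⁿ) / (1 - r)
S_10 = 6(1 - (-1/2)^10) / (1 - (-1/2))
S_10 = 6(1 - (1/1024)) / (3/2)
S_10 = 1023/256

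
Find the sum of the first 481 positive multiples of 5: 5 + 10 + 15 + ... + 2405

Factor out 5: = 5(1 + 2 + ... + 481) = 5 × n(n+1)/2
= 5 × 481×482/2
= 5 × 115921
= 579605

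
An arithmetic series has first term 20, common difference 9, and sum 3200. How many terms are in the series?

Using S = n/2 × [2a + (n-1)d]
3200 = n/2 × [2(20) + (n-1)(9)]
3200 = n/2 × [40 + 9n - 9]
6400 = n × [31 + 9n]
9n² + (31)n - 6400 = 0
Discriminant: Δ = (31)² - 4(9)(-6400) = 961 + 230400 = 231361
√Δ = 481
n = [-(31) + √Δ] / (2·9) = (-31 + 481) / 18 = 450 / 18 = 25
(The negative root is discarded since n must be a positive integer.)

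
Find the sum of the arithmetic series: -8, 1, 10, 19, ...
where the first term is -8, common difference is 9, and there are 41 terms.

Sₙ = n/2 × (first + last)
Last term = a + (n-1)d = -8 + (41-1)×9 = 352
S_41 = 41/2 × (-8 + 352)
S_41 = 41/2 × 344 = 7052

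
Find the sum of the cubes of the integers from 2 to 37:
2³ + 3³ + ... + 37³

Use ∑_{k=1}^{n} k³ = [n(n+1)/2]², then subtract the first 1 terms.
∑_{k=1}^{37} k³ = [37×38/2]² = 703² = 494209
∑_{k=1}^{1} k³ = [1×2/2]² = 1² = 1
∑_{k=2}^{37} k³ = 494209 - 1 = 494208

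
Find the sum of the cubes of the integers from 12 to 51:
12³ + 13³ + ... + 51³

Use ∑_{k=1}^{n} k³ = [n(n+1)/2]², then subtract the first 11 terms.
∑_{k=1}^{51} k³ = [51×52/2]² = 1326² = 1758276
∑_{k=1}^{11} k³ = [11×12/2]² = 66² = 4356
∑_{k=12}^{51} k³ = 1758276 - 4356 = 1753920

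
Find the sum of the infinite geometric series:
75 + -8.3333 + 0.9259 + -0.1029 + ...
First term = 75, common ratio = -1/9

For |r| < 1, S = a / (1 - r)
S = 75 / (1 - (-1/9))
S = 75 / (10/9)
S = 135/2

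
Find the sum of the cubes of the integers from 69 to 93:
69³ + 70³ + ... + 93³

Use ∑_{k=1}^{n} k³ = [n(n+1)/2]², then subtract the first 68 terms.
∑_{k=1}^{93} k³ = [93×94/2]² = 4371² = 19105641
∑_{k=1}^{68} k³ = [68×69/2]² = 2346² = 5503716
∑_{k=69}^{93} k³ = 19105641 - 5503716 = 13601925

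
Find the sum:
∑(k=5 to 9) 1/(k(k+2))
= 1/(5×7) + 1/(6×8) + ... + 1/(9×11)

Partial fractions: 1/(k(k+2)) = (1/2)[1/k - 1/(k+2)]
Telescoping leaves the first two and last two terms:
= (1/2)[1/5 + 1/6 - 1/10 - 1/11]
= 29/330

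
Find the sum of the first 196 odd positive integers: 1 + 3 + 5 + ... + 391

Sum of first n odd numbers = n²
= 196²
= 38416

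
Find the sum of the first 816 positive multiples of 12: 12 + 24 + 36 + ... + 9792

Factor out 12: = 12(1 + 2 + ... + 816) = 12 × n(n+1)/2
= 12 × 816×817/2
= 12 × 333336
= 4000032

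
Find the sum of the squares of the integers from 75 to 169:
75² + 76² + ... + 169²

Use ∑_{k=1}^{n} k² = n(n+1)(2n+1)/6, then subtract the first 74 terms.
∑_{k=1}^{169} k² = 169×170×339/6 = 1623245
∑_{k=1}^{74} k² = 74×75×149/6 = 137825
∑_{k=75}^{169} k² = 1623245 - 137825 = 1485420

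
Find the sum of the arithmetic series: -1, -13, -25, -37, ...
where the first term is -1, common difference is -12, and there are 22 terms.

Sₙ = n/2 × (first + last)
Last term = a + (n-1)d = -1 + (22-1)×(-12) = -253
S_22 = 22/2 × (-1 + (-253))
S_22 = 22/2 × (-254) = -2794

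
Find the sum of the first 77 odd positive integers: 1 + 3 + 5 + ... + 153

Sum of first n odd numbers = n²
= 77²
= 5929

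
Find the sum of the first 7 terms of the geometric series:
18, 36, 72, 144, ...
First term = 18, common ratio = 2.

Sₙ = a(1 - rⁿ) / (1 - r)
S_7 = 18(1 - 2^7) / (1 - 2)
S_7 = 18(1 - 128) / (-1)
S_7 = 2286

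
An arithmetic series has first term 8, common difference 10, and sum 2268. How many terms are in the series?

Using S = n/2 × [2a + (n-1)d]
2268 = n/2 × [2(8) + (n-1)(10)]
2268 = n/2 × [16 + 10n - 10]
4536 = n × [6 + 10n]
10n² + (6)n - 4536 = 0
Discriminant: Δ = (6)² - 4(10)(-4536) = 36 + 181440 = 181476
√Δ = 426
n = [-(6) + √Δ] / (2·10) = (-6 + 426) / 20 = 420 / 20 = 21
(The negative root is discarded since n must be a positive integer.)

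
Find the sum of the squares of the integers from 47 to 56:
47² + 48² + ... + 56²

Use ∑_{k=1}^{n} k² = n(n+1)(2n+1)/6, then subtract the first 46 terms.
∑_{k=1}^{56} k² = 56×57×113/6 = 60116
∑_{k=1}^{46} k² = 46×47×93/6 = 33511
∑_{k=47}^{56} k² = 60116 - 33511 = 26605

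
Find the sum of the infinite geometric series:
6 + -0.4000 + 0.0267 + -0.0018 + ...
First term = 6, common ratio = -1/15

For |r| < 1, S = a / (1 - r)
S = 6 / (1 - (-1/15))
S = 6 / (16/15)
S = 45/8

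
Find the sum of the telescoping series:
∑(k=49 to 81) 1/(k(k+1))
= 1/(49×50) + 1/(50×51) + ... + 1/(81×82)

Partial fractions: 1/(k(k+1)) = 1/k - 1/(k+1)
The series telescopes:
= (1/49 - 1/50) + (1/50 - 1/51) + ... + (1/81 - 1/82)
= 1/49 - 1/82
= 33/4018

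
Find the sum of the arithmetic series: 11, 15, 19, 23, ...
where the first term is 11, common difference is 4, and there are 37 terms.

Sₙ = n/2 × (first + last)
Last term = a + (n-1)d = 11 + (37-1)×4 = 155
S_37 = 37/2 × (11 + 155)
S_37 = 37/2 × 166 = 3071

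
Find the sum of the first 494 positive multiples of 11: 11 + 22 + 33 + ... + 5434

Factor out 11: = 11(1 + 2 + ... + 494) = 11 × n(n+1)/2
= 11 × 494×495/2
= 11 × 122265
= 1344915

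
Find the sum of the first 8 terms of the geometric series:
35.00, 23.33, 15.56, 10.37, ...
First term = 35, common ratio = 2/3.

Sₙ = a(1 - rⁿ) / (1 - r)
S_8 = 35(1 - (2/3)^8) / (1 - (2/3))
S_8 = 35(1 - (256/6561)) / (1/3)
S_8 = 220675/2187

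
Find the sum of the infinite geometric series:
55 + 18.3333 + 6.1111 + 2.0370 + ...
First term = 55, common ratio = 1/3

For |r| < 1, S = a / (1 - r)
S = 55 / (1 - (1/3))
S = 55 / (2/3)
S = 165/2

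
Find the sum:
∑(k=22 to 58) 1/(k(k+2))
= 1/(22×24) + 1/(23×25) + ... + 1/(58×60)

Partial fractions: 1/(k(k+2)) = (1/2)[1/k - 1/(k+2)]
Telescoping leaves the first two and last two terms:
= (1/2)[1/22 + 1/23 - 1/59 - 1/60]
= 49543/1791240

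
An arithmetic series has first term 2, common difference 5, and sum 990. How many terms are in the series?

Using S = n/2 × [2a + (n-1)d]
990 = n/2 × [2(2) + (n-1)(5)]
990 = n/2 × [4 + 5n - 5]
1980 = n × [-1 + 5n]
5n² + (-1)n - 1980 = 0
Discriminant: Δ = (-1)² - 4(5)(-1980) = 1 + 39600 = 39601
√Δ = 199
n = [-(-1) + √Δ] / (2·5) = (1 + 199) / 10 = 200 / 10 = 20
(The negative root is discarded since n must be a positive integer.)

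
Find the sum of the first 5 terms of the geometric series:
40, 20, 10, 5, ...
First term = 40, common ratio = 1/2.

Sₙ = a(1 - rⁿ) / (1 - r)
S_5 = 40(1 - (1/2)^5) / (1 - (1/2))
S_5 = 40(1 - (1/32)) / (1/2)
S_5 = 155/2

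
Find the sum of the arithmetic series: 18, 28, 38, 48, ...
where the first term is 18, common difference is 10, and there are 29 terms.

Sₙ = n/2 × (first + last)
Last term = a + (n-1)d = 18 + (29-1)×10 = 298
S_29 = 29/2 × (18 + 298)
S_29 = 29/2 × 316 = 4582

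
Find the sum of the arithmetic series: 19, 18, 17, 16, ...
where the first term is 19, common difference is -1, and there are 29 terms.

Sₙ = n/2 × (first + last)
Last term = a + (n-1)d = 19 + (29-1)×(-1) = -9
S_29 = 29/2 × (19 + (-9))
S_29 = 29/2 × 10 = 145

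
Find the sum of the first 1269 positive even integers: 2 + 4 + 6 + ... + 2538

Sum of first n even numbers = n(n+1)
= 1269×1270
= 1611630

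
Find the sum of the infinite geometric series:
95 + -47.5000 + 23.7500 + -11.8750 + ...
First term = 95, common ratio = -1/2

For |r| < 1, S = a / (1 - r)
S = 95 / (1 - (-1/2))
S = 95 / (3/2)
S = 190/3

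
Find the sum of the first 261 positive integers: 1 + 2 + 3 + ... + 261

Formula: ∑k = n(n+1)/2
= 261×262/2
= 68382/2
= 34191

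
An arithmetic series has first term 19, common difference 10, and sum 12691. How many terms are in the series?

Using S = n/2 × [2a + (n-1)d]
12691 = n/2 × [2(19) + (n-1)(10)]
12691 = n/2 × [38 + 10n - 10]
25382 = n × [28 + 10n]
10n² + (28)n - 25382 = 0
Discriminant: Δ = (28)² - 4(10)(-25382) = 784 + 1015280 = 1016064
√Δ = 1008
n = [-(28) + √Δ] / (2·10) = (-28 + 1008) / 20 = 980 / 20 = 49
(The negative root is discarded since n must be a positive integer.)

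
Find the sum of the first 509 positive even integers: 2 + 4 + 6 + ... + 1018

Sum of first n even numbers = n(n+1)
= 509×510
= 259590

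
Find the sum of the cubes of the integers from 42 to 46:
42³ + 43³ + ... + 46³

Use ∑_{k=1}^{n} k³ = [n(n+1)/2]², then subtract the first 41 terms.
∑_{k=1}^{46} k³ = [46×47/2]² = 1081² = 1168561
∑_{k=1}^{41} k³ = [41×42/2]² = 861² = 741321
∑_{k=42}^{46} k³ = 1168561 - 741321 = 427240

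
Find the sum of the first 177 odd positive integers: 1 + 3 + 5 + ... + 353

Sum of first n odd numbers = n²
= 177²
= 31329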